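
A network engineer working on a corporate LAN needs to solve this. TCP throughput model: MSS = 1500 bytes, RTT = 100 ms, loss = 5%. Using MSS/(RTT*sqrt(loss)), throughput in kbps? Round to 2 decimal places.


Given: MSS = 1500 bytes, RTT = 100 ms, loss = 5%
RTT in seconds = 100 / 1000 = 0.1
Loss rate = 5% = 0.05
sqrt(loss) = sqrt(0.05) = 0.223606797750
Throughput (bytes/s) = 1500 / (0.1 * 0.223606797750) = 67082.0393
Throughput (kbps) = 67082.0393 * 8 / 1000 = 536.656315 -> 536.66 kbps (2 dp)

536.66


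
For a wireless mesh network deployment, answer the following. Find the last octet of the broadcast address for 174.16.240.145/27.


Given: IP = 174.16.240.145, prefix = /27
Host bits = 32 - 27 = 5
Network last octet = 145 AND mask = 128
Host part size = 2^5 - 1 = 31
Broadcast last octet = 128 OR 31 = 159

159


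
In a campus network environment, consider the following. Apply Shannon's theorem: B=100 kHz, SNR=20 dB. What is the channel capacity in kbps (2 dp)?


Given: B = 100 kHz, SNR = 20 dB
SNR linear = 10^(20/10) = 100
1 + SNR = 101
log2(101) = 6.6582114828
C = 100 * 1000 * 6.6582114828 = 665821.1483 bps
C = 665.821148 kbps -> 665.82 kbps (2 dp)

665.82


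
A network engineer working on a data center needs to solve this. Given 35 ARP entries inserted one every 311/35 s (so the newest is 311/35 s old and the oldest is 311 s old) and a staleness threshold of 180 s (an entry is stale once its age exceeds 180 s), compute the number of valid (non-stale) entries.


Ages are k * 311/35 s for k = 1..35 (spacing = 8.8857 s).
Entry k is valid iff k * 311/35 <= 180 iff k <= 35 * 180 / 311 = 20.2572
n_valid = floor(20.2572) = 20
(n_stale = 35 - 20 = 15)

20


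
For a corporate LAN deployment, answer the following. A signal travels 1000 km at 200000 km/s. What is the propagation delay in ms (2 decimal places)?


Given: distance = 1000 km, speed = 200000 km/s
Delay = distance / speed = 1000 / 200000 seconds
Delay in ms = 1000 * 1000 / 200000
Delay = 5.0000 ms
Rounded to 2 dp = 5.00 ms

5.00


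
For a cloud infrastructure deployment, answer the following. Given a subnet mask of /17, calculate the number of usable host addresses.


Given: subnet mask /17
Host bits = 32 - 17 = 15
Total addresses = 2^15 = 32768
Usable hosts = 32768 - 2 (network + broadcast) = 32766

32766


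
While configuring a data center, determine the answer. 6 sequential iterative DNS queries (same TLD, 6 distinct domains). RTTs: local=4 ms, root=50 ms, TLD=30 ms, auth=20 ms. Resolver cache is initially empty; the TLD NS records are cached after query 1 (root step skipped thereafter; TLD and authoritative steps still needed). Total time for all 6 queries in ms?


Lookup 1 (cold cache): local + root + TLD + auth = 4 + 50 + 30 + 20 = 104 ms
Lookups 2..6 (TLD NS cached -> skip root; new domain -> still ask TLD and auth): local + TLD + auth = 4 + 30 + 20 = 54 ms each
Remaining 5 lookups: 5 * 54 = 270 ms
Total = 104 + 270 = 374 ms

374


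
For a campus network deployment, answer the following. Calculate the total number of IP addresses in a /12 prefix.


Given: CIDR prefix /12
Host bits = 32 - 12 = 20
Total addresses = 2^20 = 1048576

1048576


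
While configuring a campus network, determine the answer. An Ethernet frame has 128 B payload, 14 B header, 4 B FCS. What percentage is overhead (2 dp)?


Given: payload = 128 B, header = 14 B, trailer = 4 B
Overhead bytes = header + trailer = 14 + 4 = 18
Total frame = payload + overhead = 128 + 18 = 146
Overhead % = 18 / 146 * 100 = 12.3288% -> 12.33% (2 dp)

12.33


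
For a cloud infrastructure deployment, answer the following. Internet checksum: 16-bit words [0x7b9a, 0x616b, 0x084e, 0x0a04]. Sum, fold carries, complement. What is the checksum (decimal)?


Given words: [0x7b9a, 0x616b, 0x084e, 0x0a04]
Step 1: Sum all words
Raw sum = 31642 + 24939 + 2126 + 2564 = 61271
One's complement = ~61271 & 0xFFFF = 4264

4264


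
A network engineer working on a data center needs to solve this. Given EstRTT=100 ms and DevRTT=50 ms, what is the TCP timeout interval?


Given: EstRTT = 100 ms, DevRTT = 50 ms
Timeout = EstRTT + 4 * DevRTT
4 * DevRTT = 4 * 50 = 200
Timeout = 100 + 200 = 300 ms

300


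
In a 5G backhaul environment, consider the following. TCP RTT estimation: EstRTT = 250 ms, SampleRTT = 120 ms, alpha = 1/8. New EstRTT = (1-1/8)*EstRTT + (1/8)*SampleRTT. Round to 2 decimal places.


Given: EstRTT = 250 ms, SampleRTT = 120 ms, alpha = 1/8
New EstRTT = (1 - alpha) * EstRTT + alpha * SampleRTT
(7/8) * 250 = 218.75
(1/8) * 120 = 15
New EstRTT = 218.75 + 15 = 233.75 ms -> 233.75 ms (2 dp)

233.75


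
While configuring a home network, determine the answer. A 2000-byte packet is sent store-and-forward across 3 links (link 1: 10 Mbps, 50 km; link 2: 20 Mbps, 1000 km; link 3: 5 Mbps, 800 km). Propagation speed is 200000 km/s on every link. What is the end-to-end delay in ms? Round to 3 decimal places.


Packet = 2000 bytes = 16000 bits. Store-and-forward: sum (t_trans + t_prop) per link.
Link 1: t_trans = 16000/(10*10^6) s = 1.6000 ms; t_prop = 50/200000 s = 0.2500 ms; subtotal = 1.8500 ms
Link 2: t_trans = 16000/(20*10^6) s = 0.8000 ms; t_prop = 1000/200000 s = 5.0000 ms; subtotal = 5.8000 ms
Link 3: t_trans = 16000/(5*10^6) s = 3.2000 ms; t_prop = 800/200000 s = 4.0000 ms; subtotal = 7.2000 ms
End-to-end = 1.8500 + 5.8000 + 7.2000 = 14.8500 ms -> 14.850 ms (3 dp)

14.850


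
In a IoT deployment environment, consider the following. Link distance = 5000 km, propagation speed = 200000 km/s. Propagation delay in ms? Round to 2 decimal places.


Given: distance = 5000 km, speed = 200000 km/s
Delay = distance / speed = 5000 / 200000 seconds
Delay in ms = 5000 * 1000 / 200000
Delay = 25.0000 ms
Rounded to 2 dp = 25.00 ms

25.00


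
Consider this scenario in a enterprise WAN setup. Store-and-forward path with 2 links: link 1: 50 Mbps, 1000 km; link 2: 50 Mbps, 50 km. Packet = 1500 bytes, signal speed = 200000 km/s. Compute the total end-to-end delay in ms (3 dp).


Packet = 1500 bytes = 12000 bits. Store-and-forward: sum (t_trans + t_prop) per link.
Link 1: t_trans = 12000/(50*10^6) s = 0.2400 ms; t_prop = 1000/200000 s = 5.0000 ms; subtotal = 5.2400 ms
Link 2: t_trans = 12000/(50*10^6) s = 0.2400 ms; t_prop = 50/200000 s = 0.2500 ms; subtotal = 0.4900 ms
End-to-end = 5.2400 + 0.4900 = 5.7300 ms -> 5.730 ms (3 dp)

5.730


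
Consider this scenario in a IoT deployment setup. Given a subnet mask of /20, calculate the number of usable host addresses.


Given: subnet mask /20
Host bits = 32 - 20 = 12
Total addresses = 2^12 = 4096
Usable hosts = 4096 - 2 (network + broadcast) = 4094

4094


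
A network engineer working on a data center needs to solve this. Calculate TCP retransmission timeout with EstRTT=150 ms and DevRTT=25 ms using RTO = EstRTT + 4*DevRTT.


Given: EstRTT = 150 ms, DevRTT = 25 ms
Timeout = EstRTT + 4 * DevRTT
4 * DevRTT = 4 * 25 = 100
Timeout = 150 + 100 = 250 ms

250


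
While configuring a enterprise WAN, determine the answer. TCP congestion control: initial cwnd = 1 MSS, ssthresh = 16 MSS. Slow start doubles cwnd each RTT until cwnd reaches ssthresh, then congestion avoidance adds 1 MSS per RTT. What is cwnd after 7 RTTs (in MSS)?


RTT 0: cwnd = 1 MSS (initial)
RTT 1: cwnd = 2 MSS (slow start, doubled)
RTT 2: cwnd = 4 MSS (slow start, doubled)
RTT 3: cwnd = 8 MSS (slow start, doubled)
RTT 4: cwnd = 16 MSS (slow start, doubled)
RTT 5: cwnd = 17 MSS (congestion avoidance, +1)
RTT 6: cwnd = 18 MSS (congestion avoidance, +1)
RTT 7: cwnd = 19 MSS (congestion avoidance, +1)

19


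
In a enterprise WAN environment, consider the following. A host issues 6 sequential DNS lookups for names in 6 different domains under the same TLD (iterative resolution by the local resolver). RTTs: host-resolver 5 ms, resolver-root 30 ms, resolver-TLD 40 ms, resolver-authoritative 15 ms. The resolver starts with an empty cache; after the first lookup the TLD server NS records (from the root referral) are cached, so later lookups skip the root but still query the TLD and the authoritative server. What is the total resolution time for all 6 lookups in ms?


Lookup 1 (cold cache): local + root + TLD + auth = 5 + 30 + 40 + 15 = 90 ms
Lookups 2..6 (TLD NS cached -> skip root; new domain -> still ask TLD and auth): local + TLD + auth = 5 + 40 + 15 = 60 ms each
Remaining 5 lookups: 5 * 60 = 300 ms
Total = 90 + 300 = 390 ms

390


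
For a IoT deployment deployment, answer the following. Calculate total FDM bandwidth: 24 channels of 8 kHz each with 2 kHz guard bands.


Given: 24 channels, 8 kHz each, guard = 2 kHz
Channel bandwidth = 24 * 8 = 192 kHz
Guard bands = 23 gaps * 2 kHz = 46 kHz
Total = 192 + 46 = 238 kHz

238


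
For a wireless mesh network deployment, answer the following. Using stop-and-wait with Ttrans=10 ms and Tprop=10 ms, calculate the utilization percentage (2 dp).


Given: Ttrans = 10 ms, Tprop = 10 ms
RTT = 2 * Tprop = 2 * 10 = 20 ms
U = Ttrans / (Ttrans + RTT)
U = 10 / (10 + 20)
U = 10 / 30 = 0.333333
U% = 33.33%

33.33


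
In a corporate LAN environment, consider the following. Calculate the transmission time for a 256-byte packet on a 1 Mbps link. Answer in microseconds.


Given: packet = 256 bytes, bandwidth = 1 Mbps
Packet in bits = 256 * 8 = 2048 bits
Bandwidth = 1 * 10^6 = 1000000 bps
Time = 2048 / 1000000 seconds
Time in us = 2048 * 10^6 / 1000000 = 2048

2048


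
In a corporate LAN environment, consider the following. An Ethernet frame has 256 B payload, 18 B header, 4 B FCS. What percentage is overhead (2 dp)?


Given: payload = 256 B, header = 18 B, trailer = 4 B
Overhead bytes = header + trailer = 18 + 4 = 22
Total frame = payload + overhead = 256 + 22 = 278
Overhead % = 22 / 278 * 100 = 7.9137% -> 7.91% (2 dp)

7.91


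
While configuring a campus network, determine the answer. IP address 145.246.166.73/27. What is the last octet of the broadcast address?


Given: IP = 145.246.166.73, prefix = /27
Host bits = 32 - 27 = 5
Network last octet = 73 AND mask = 64
Host part size = 2^5 - 1 = 31
Broadcast last octet = 64 OR 31 = 95

95


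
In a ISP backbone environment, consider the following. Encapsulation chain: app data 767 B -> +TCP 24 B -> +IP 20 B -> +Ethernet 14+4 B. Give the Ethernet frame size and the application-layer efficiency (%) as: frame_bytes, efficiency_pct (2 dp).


TCP segment = 767 + 24 = 791 B
IP packet = 791 + 20 = 811 B
Ethernet frame = 811 + 14 + 4 = 829 B
Efficiency = app / frame = 767 / 829 = 0.925211 = 92.5211% -> 92.52% (2 dp)

829, 92.52


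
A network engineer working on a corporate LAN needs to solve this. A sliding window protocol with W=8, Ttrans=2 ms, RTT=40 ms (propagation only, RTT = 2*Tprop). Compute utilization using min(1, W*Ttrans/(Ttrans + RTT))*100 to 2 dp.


Given: W = 8, Ttrans = 2 ms, RTT = 40 ms (= 2 * Tprop, Tprop = 20 ms)
Cycle time = Ttrans + RTT = 2 + 40 = 42 ms (first packet sent until its ACK returns)
W * Ttrans = 8 * 2 = 16 ms of sending per cycle
W * Ttrans / (Ttrans + RTT) = 16 / 42 = 0.380952
U = min(1, 0.380952) = 0.380952
U% = 38.10%

38.10


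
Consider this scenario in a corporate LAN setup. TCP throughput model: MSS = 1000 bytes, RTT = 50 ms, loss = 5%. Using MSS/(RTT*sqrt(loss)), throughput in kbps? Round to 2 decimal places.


Given: MSS = 1000 bytes, RTT = 50 ms, loss = 5%
RTT in seconds = 50 / 1000 = 0.05
Loss rate = 5% = 0.05
sqrt(loss) = sqrt(0.05) = 0.223606797750
Throughput (bytes/s) = 1000 / (0.05 * 0.223606797750) = 89442.7191
Throughput (kbps) = 89442.7191 * 8 / 1000 = 715.541753 -> 715.54 kbps (2 dp)

715.54


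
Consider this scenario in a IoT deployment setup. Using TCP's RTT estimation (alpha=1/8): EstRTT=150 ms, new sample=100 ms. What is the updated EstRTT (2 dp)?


Given: EstRTT = 150 ms, SampleRTT = 100 ms, alpha = 1/8
New EstRTT = (1 - alpha) * EstRTT + alpha * SampleRTT
(7/8) * 150 = 131.25
(1/8) * 100 = 12.5
New EstRTT = 131.25 + 12.5 = 143.75 ms -> 143.75 ms (2 dp)

143.75


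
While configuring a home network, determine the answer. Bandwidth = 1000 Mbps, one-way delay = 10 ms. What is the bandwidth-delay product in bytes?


Given: bandwidth = 1000 Mbps, delay = 10 ms
BDP in bits = 1000 * 10^6 * 10 / 1000
BDP in bits = 10000000
BDP in bytes = 10000000 / 8 = 1250000

1250000


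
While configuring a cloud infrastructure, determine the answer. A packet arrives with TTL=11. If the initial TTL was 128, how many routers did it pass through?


Given: initial TTL = 128, received TTL = 11
Hops = initial TTL - received TTL
Hops = 128 - 11 = 117

117


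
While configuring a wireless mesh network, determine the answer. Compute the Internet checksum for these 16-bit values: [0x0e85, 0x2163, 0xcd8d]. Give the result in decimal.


Given words: [0x0e85, 0x2163, 0xcd8d]
Step 1: Sum all words
Raw sum = 3717 + 8547 + 52621 = 64885
One's complement = ~64885 & 0xFFFF = 650

650


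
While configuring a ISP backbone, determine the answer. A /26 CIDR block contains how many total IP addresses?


Given: CIDR prefix /26
Host bits = 32 - 26 = 6
Total addresses = 2^6 = 64

64


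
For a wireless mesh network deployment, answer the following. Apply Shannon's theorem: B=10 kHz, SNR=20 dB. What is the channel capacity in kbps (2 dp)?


Given: B = 10 kHz, SNR = 20 dB
SNR linear = 10^(20/10) = 100
1 + SNR = 101
log2(101) = 6.6582114828
C = 10 * 1000 * 6.6582114828 = 66582.1148 bps
C = 66.582115 kbps -> 66.58 kbps (2 dp)

66.58


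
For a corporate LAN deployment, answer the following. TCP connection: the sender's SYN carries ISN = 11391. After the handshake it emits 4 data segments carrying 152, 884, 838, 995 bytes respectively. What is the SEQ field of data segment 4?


The SYN occupies sequence number ISN = 11391, so the first data byte is ISN + 1 = 11392.
SEQ of data segment i = (ISN + 1) + sum of payload sizes of segments 1..i-1.
Segment 1: SEQ = 11392, payload = 152 bytes
Segment 2: SEQ = 11544, payload = 884 bytes
Segment 3: SEQ = 12428, payload = 838 bytes
Segment 4: SEQ = 13266, payload = 995 bytes
SEQ of segment 4 = 11392 + 152 + 884 + 838 = 13266

13266


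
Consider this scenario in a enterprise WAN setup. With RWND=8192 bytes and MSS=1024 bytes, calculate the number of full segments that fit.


Given: RWND = 8192 bytes, MSS = 1024 bytes
Full segments = floor(RWND / MSS)
Full segments = floor(8192 / 1024)
Full segments = floor(8.0) = 8

8


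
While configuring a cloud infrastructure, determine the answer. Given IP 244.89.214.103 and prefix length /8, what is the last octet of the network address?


Given: IP = 244.89.214.103, prefix = /8
Subnet mask = 255.0.0.0
Last octet of IP: 103
Last octet of mask: 0
Network last octet = 103 AND 0 = 0

0


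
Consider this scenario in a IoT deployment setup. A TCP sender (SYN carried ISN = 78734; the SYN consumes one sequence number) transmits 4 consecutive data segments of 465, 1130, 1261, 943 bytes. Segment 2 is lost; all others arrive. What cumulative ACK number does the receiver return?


SYN uses sequence number 78734; first data byte = ISN + 1 = 78735.
Segment 1: SEQ = 78735, len = 465 B, covers [78735, 79199]
Segment 2: SEQ = 79200, len = 1130 B, covers [79200, 80329] [LOST]
Segment 3: SEQ = 80330, len = 1261 B, covers [80330, 81590]
Segment 4: SEQ = 81591, len = 943 B, covers [81591, 82533]
In-order data received: bytes [78735, 79199] (segments 1..1).
Segment 2 missing -> gap begins at byte 79200; later segments buffered out of order.
Cumulative ACK = next expected in-order byte = 78735 + 465 = 79200

79200


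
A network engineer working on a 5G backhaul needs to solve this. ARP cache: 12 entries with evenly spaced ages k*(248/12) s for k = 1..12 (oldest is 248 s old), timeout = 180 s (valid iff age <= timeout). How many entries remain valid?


Ages are k * 248/12 s for k = 1..12 (spacing = 20.6667 s).
Entry k is valid iff k * 248/12 <= 180 iff k <= 12 * 180 / 248 = 8.7097
n_valid = floor(8.7097) = 8
(n_stale = 12 - 8 = 4)

8


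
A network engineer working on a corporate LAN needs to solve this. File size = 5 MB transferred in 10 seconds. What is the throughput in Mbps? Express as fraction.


Given: file = 5 MB, time = 10 s
File in Mb = 5 * 8 = 40 Mb
Throughput = 40 / 10 Mbps
Throughput = 4 Mbps

4


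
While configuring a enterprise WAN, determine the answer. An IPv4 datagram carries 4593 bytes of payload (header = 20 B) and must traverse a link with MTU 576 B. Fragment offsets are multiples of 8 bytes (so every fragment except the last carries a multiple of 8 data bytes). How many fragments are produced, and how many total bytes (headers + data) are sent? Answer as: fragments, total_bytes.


Max data per non-final fragment = floor((MTU - header)/8)*8 = floor((576 - 20)/8)*8 = floor(556/8)*8 = 552 B
Final fragment needs no 8-byte alignment: it can carry up to MTU - header = 556 B
Non-final fragments needed = ceil((payload - 556) / 552) = ceil(4037/552) = ceil(7.3134) = 8
Number of fragments = 8 + 1 = 9
Fragment sizes (data): 8 * 552 B + 177 B (last, 177 <= 556 OK)
Total bytes sent = payload + n_frags * header = 4593 + 9*20 = 4593 + 180 = 4773 B

9, 4773


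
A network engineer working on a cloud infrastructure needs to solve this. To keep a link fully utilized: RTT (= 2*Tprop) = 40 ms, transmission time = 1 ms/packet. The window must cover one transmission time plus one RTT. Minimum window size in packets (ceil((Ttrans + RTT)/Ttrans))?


Given: Ttrans = 1 ms, RTT = 40 ms (= 2 * Tprop, Tprop = 20 ms)
Time until first ACK returns = Ttrans + RTT = 1 + 40 = 41 ms
Need W * Ttrans >= Ttrans + RTT  ->  W >= (Ttrans + RTT) / Ttrans
(Ttrans + RTT) / Ttrans = 41 / 1 = 41
W_min = ceil(41) = 41

41


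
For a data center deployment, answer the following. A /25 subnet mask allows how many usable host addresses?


Given: subnet mask /25
Host bits = 32 - 25 = 7
Total addresses = 2^7 = 128
Usable hosts = 128 - 2 (network + broadcast) = 126

126


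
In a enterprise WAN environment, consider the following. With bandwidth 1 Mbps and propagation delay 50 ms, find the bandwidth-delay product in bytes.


Given: bandwidth = 1 Mbps, delay = 50 ms
BDP in bits = 1 * 10^6 * 50 / 1000
BDP in bits = 50000
BDP in bytes = 50000 / 8 = 6250

6250


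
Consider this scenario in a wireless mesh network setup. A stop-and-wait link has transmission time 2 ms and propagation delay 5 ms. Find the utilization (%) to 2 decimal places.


Given: Ttrans = 2 ms, Tprop = 5 ms
RTT = 2 * Tprop = 2 * 5 = 10 ms
U = Ttrans / (Ttrans + RTT)
U = 2 / (2 + 10)
U = 2 / 12 = 0.166667
U% = 16.67%

16.67


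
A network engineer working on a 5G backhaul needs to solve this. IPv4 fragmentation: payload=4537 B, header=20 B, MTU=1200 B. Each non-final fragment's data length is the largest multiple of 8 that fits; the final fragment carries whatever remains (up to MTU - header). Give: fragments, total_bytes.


Max data per non-final fragment = floor((MTU - header)/8)*8 = floor((1200 - 20)/8)*8 = floor(1180/8)*8 = 1176 B
Final fragment needs no 8-byte alignment: it can carry up to MTU - header = 1180 B
Non-final fragments needed = ceil((payload - 1180) / 1176) = ceil(3357/1176) = ceil(2.8546) = 3
Number of fragments = 3 + 1 = 4
Fragment sizes (data): 3 * 1176 B + 1009 B (last, 1009 <= 1180 OK)
Total bytes sent = payload + n_frags * header = 4537 + 4*20 = 4537 + 80 = 4617 B

4, 4617


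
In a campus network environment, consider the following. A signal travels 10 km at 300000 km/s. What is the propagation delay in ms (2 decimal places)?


Given: distance = 10 km, speed = 300000 km/s
Delay = distance / speed = 10 / 300000 seconds
Delay in ms = 10 * 1000 / 300000
Delay = 0.0333 ms
Rounded to 2 dp = 0.03 ms

0.03


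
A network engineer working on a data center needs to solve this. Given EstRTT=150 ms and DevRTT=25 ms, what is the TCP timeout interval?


Given: EstRTT = 150 ms, DevRTT = 25 ms
Timeout = EstRTT + 4 * DevRTT
4 * DevRTT = 4 * 25 = 100
Timeout = 150 + 100 = 250 ms

250


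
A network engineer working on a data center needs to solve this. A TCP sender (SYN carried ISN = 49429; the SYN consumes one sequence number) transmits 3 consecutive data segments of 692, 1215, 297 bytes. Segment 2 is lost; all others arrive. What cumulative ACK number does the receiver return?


SYN uses sequence number 49429; first data byte = ISN + 1 = 49430.
Segment 1: SEQ = 49430, len = 692 B, covers [49430, 50121]
Segment 2: SEQ = 50122, len = 1215 B, covers [50122, 51336] [LOST]
Segment 3: SEQ = 51337, len = 297 B, covers [51337, 51633]
In-order data received: bytes [49430, 50121] (segments 1..1).
Segment 2 missing -> gap begins at byte 50122; later segments buffered out of order.
Cumulative ACK = next expected in-order byte = 49430 + 692 = 50122

50122


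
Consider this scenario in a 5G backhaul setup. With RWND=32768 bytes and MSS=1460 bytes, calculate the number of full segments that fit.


Given: RWND = 32768 bytes, MSS = 1460 bytes
Full segments = floor(RWND / MSS)
Full segments = floor(32768 / 1460)
Full segments = floor(22.4438) = 22

22


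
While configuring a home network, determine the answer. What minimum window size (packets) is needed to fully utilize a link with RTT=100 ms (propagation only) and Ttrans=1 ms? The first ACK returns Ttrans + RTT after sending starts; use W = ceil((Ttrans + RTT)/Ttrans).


Given: Ttrans = 1 ms, RTT = 100 ms (= 2 * Tprop, Tprop = 50 ms)
Time until first ACK returns = Ttrans + RTT = 1 + 100 = 101 ms
Need W * Ttrans >= Ttrans + RTT  ->  W >= (Ttrans + RTT) / Ttrans
(Ttrans + RTT) / Ttrans = 101 / 1 = 101
W_min = ceil(101) = 101

101


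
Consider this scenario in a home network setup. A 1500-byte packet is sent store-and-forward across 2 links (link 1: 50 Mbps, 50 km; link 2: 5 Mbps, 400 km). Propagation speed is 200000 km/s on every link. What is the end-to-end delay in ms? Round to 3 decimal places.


Packet = 1500 bytes = 12000 bits. Store-and-forward: sum (t_trans + t_prop) per link.
Link 1: t_trans = 12000/(50*10^6) s = 0.2400 ms; t_prop = 50/200000 s = 0.2500 ms; subtotal = 0.4900 ms
Link 2: t_trans = 12000/(5*10^6) s = 2.4000 ms; t_prop = 400/200000 s = 2.0000 ms; subtotal = 4.4000 ms
End-to-end = 0.4900 + 4.4000 = 4.8900 ms -> 4.890 ms (3 dp)

4.890


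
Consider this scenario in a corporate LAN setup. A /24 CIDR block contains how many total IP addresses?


Given: CIDR prefix /24
Host bits = 32 - 24 = 8
Total addresses = 2^8 = 256

256


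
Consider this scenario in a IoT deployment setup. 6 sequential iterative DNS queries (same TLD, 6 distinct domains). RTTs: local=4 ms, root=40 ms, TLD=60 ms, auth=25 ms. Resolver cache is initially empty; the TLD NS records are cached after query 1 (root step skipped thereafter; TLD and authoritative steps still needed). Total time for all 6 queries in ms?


Lookup 1 (cold cache): local + root + TLD + auth = 4 + 40 + 60 + 25 = 129 ms
Lookups 2..6 (TLD NS cached -> skip root; new domain -> still ask TLD and auth): local + TLD + auth = 4 + 60 + 25 = 89 ms each
Remaining 5 lookups: 5 * 89 = 445 ms
Total = 129 + 445 = 574 ms

574


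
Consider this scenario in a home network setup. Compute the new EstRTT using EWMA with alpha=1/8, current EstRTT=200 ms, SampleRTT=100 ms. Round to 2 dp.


Given: EstRTT = 200 ms, SampleRTT = 100 ms, alpha = 1/8
New EstRTT = (1 - alpha) * EstRTT + alpha * SampleRTT
(7/8) * 200 = 175
(1/8) * 100 = 12.5
New EstRTT = 175 + 12.5 = 187.5 ms -> 187.50 ms (2 dp)

187.50


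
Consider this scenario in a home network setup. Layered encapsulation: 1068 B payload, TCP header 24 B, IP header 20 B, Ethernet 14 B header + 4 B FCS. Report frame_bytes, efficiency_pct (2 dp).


TCP segment = 1068 + 24 = 1092 B
IP packet = 1092 + 20 = 1112 B
Ethernet frame = 1112 + 14 + 4 = 1130 B
Efficiency = app / frame = 1068 / 1130 = 0.945133 = 94.5133% -> 94.51% (2 dp)

1130, 94.51


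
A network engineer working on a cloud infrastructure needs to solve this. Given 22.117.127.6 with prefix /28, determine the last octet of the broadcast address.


Given: IP = 22.117.127.6, prefix = /28
Host bits = 32 - 28 = 4
Network last octet = 6 AND mask = 0
Host part size = 2^4 - 1 = 15
Broadcast last octet = 0 OR 15 = 15

15


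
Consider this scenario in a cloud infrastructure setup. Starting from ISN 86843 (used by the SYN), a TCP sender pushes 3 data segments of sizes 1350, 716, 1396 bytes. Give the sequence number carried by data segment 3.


The SYN occupies sequence number ISN = 86843, so the first data byte is ISN + 1 = 86844.
SEQ of data segment i = (ISN + 1) + sum of payload sizes of segments 1..i-1.
Segment 1: SEQ = 86844, payload = 1350 bytes
Segment 2: SEQ = 88194, payload = 716 bytes
Segment 3: SEQ = 88910, payload = 1396 bytes
SEQ of segment 3 = 86844 + 1350 + 716 = 88910

88910


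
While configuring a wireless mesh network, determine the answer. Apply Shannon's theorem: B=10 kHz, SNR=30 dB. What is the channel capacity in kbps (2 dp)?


Given: B = 10 kHz, SNR = 30 dB
SNR linear = 10^(30/10) = 1000
1 + SNR = 1001
log2(1001) = 9.9672262588
C = 10 * 1000 * 9.9672262588 = 99672.2626 bps
C = 99.672263 kbps -> 99.67 kbps (2 dp)

99.67


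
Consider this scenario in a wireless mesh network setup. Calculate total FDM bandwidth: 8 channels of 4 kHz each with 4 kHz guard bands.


Given: 8 channels, 4 kHz each, guard = 4 kHz
Channel bandwidth = 8 * 4 = 32 kHz
Guard bands = 7 gaps * 4 kHz = 28 kHz
Total = 32 + 28 = 60 kHz

60


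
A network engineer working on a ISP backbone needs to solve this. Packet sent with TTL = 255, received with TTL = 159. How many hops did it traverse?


Given: initial TTL = 255, received TTL = 159
Hops = initial TTL - received TTL
Hops = 255 - 159 = 96

96


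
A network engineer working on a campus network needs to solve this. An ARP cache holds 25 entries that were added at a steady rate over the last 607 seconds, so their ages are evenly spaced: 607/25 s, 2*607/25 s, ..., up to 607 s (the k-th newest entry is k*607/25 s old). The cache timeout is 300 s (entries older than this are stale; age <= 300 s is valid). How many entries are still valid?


Ages are k * 607/25 s for k = 1..25 (spacing = 24.2800 s).
Entry k is valid iff k * 607/25 <= 300 iff k <= 25 * 300 / 607 = 12.3558
n_valid = floor(12.3558) = 12
(n_stale = 25 - 12 = 13)

12


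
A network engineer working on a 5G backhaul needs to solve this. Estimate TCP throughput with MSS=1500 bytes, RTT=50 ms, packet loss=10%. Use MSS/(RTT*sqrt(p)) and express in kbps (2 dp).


Given: MSS = 1500 bytes, RTT = 50 ms, loss = 10%
RTT in seconds = 50 / 1000 = 0.05
Loss rate = 10% = 0.1
sqrt(loss) = sqrt(0.1) = 0.316227766017
Throughput (bytes/s) = 1500 / (0.05 * 0.316227766017) = 94868.3298
Throughput (kbps) = 94868.3298 * 8 / 1000 = 758.946638 -> 758.95 kbps (2 dp)

758.95


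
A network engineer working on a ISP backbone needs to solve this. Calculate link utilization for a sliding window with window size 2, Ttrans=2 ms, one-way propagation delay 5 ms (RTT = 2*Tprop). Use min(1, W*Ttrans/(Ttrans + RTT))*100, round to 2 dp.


Given: W = 2, Ttrans = 2 ms, RTT = 10 ms (= 2 * Tprop, Tprop = 5 ms)
Cycle time = Ttrans + RTT = 2 + 10 = 12 ms (first packet sent until its ACK returns)
W * Ttrans = 2 * 2 = 4 ms of sending per cycle
W * Ttrans / (Ttrans + RTT) = 4 / 12 = 0.333333
U = min(1, 0.333333) = 0.333333
U% = 33.33%

33.33


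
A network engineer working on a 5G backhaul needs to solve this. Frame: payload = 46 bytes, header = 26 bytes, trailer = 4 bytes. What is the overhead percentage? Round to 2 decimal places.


Given: payload = 46 B, header = 26 B, trailer = 4 B
Overhead bytes = header + trailer = 26 + 4 = 30
Total frame = payload + overhead = 46 + 30 = 76
Overhead % = 30 / 76 * 100 = 39.4737% -> 39.47% (2 dp)

39.47


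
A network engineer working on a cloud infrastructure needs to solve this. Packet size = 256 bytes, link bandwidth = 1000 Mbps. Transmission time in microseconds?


Given: packet = 256 bytes, bandwidth = 1000 Mbps
Packet in bits = 256 * 8 = 2048 bits
Bandwidth = 1000 * 10^6 = 1000000000 bps
Time = 2048 / 1000000000 seconds
Time in us = 2048 * 10^6 / 1000000000 = 2.048

2.048


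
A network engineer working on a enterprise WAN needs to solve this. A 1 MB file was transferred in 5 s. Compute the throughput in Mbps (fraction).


Given: file = 1 MB, time = 5 s
File in Mb = 1 * 8 = 8 Mb
Throughput = 8 / 5 Mbps
Throughput = 8/5 Mbps

8/5


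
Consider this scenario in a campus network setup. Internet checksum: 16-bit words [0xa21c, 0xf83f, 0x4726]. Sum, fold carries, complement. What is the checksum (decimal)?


Given words: [0xa21c, 0xf83f, 0x4726]
Step 1: Sum all words
Raw sum = 41500 + 63551 + 18214 = 123265
Step 2: Fold carry: (57729 + 1) = 57730
One's complement = ~57730 & 0xFFFF = 7805

7805


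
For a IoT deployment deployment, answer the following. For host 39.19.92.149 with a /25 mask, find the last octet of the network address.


Given: IP = 39.19.92.149, prefix = /25
Subnet mask = 255.255.255.128
Last octet of IP: 149
Last octet of mask: 128
Network last octet = 149 AND 128 = 128

128


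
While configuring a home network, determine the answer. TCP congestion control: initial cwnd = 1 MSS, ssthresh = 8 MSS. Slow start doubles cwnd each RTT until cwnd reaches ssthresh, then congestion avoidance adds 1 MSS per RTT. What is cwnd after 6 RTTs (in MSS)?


RTT 0: cwnd = 1 MSS (initial)
RTT 1: cwnd = 2 MSS (slow start, doubled)
RTT 2: cwnd = 4 MSS (slow start, doubled)
RTT 3: cwnd = 8 MSS (slow start, doubled)
RTT 4: cwnd = 9 MSS (congestion avoidance, +1)
RTT 5: cwnd = 10 MSS (congestion avoidance, +1)
RTT 6: cwnd = 11 MSS (congestion avoidance, +1)

11


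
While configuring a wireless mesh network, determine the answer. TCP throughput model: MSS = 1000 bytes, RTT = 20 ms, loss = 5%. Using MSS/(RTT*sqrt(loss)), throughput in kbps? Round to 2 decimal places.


Given: MSS = 1000 bytes, RTT = 20 ms, loss = 5%
RTT in seconds = 20 / 1000 = 0.02
Loss rate = 5% = 0.05
sqrt(loss) = sqrt(0.05) = 0.223606797750
Throughput (bytes/s) = 1000 / (0.02 * 0.223606797750) = 223606.7977
Throughput (kbps) = 223606.7977 * 8 / 1000 = 1788.854382 -> 1788.85 kbps (2 dp)

1788.85


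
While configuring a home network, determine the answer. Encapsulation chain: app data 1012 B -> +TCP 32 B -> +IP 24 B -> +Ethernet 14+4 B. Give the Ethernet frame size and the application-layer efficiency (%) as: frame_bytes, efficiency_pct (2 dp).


TCP segment = 1012 + 32 = 1044 B
IP packet = 1044 + 24 = 1068 B
Ethernet frame = 1068 + 14 + 4 = 1086 B
Efficiency = app / frame = 1012 / 1086 = 0.931860 = 93.1860% -> 93.19% (2 dp)

1086, 93.19


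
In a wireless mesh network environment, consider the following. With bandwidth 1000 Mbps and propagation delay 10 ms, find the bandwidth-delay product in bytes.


Given: bandwidth = 1000 Mbps, delay = 10 ms
BDP in bits = 1000 * 10^6 * 10 / 1000
BDP in bits = 10000000
BDP in bytes = 10000000 / 8 = 1250000

1250000


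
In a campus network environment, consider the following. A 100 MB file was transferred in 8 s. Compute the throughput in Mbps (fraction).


Given: file = 100 MB, time = 8 s
File in Mb = 100 * 8 = 800 Mb
Throughput = 800 / 8 Mbps
Throughput = 100 Mbps

100


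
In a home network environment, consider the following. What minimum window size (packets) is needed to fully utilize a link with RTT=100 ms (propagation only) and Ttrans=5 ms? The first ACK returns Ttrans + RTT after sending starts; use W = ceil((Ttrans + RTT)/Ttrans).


Given: Ttrans = 5 ms, RTT = 100 ms (= 2 * Tprop, Tprop = 50 ms)
Time until first ACK returns = Ttrans + RTT = 5 + 100 = 105 ms
Need W * Ttrans >= Ttrans + RTT  ->  W >= (Ttrans + RTT) / Ttrans
(Ttrans + RTT) / Ttrans = 105 / 5 = 21
W_min = ceil(21) = 21

21


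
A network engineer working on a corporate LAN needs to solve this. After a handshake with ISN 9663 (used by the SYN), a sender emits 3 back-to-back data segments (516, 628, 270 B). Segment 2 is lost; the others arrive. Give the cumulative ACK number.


SYN uses sequence number 9663; first data byte = ISN + 1 = 9664.
Segment 1: SEQ = 9664, len = 516 B, covers [9664, 10179]
Segment 2: SEQ = 10180, len = 628 B, covers [10180, 10807] [LOST]
Segment 3: SEQ = 10808, len = 270 B, covers [10808, 11077]
In-order data received: bytes [9664, 10179] (segments 1..1).
Segment 2 missing -> gap begins at byte 10180; later segments buffered out of order.
Cumulative ACK = next expected in-order byte = 9664 + 516 = 10180

10180


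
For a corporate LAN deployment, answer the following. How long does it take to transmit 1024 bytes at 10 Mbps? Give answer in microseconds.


Given: packet = 1024 bytes, bandwidth = 10 Mbps
Packet in bits = 1024 * 8 = 8192 bits
Bandwidth = 10 * 10^6 = 10000000 bps
Time = 8192 / 10000000 seconds
Time in us = 8192 * 10^6 / 10000000 = 819.2

819.2


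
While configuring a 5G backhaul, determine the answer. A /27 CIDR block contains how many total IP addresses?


Given: CIDR prefix /27
Host bits = 32 - 27 = 5
Total addresses = 2^5 = 32

32


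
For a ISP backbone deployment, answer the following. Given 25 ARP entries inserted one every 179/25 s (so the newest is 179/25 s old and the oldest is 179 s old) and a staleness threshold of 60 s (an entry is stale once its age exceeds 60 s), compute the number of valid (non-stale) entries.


Ages are k * 179/25 s for k = 1..25 (spacing = 7.1600 s).
Entry k is valid iff k * 179/25 <= 60 iff k <= 25 * 60 / 179 = 8.3799
n_valid = floor(8.3799) = 8
(n_stale = 25 - 8 = 17)

8


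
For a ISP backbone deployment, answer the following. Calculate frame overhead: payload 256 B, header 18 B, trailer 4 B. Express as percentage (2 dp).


Given: payload = 256 B, header = 18 B, trailer = 4 B
Overhead bytes = header + trailer = 18 + 4 = 22
Total frame = payload + overhead = 256 + 22 = 278
Overhead % = 22 / 278 * 100 = 7.9137% -> 7.91% (2 dp)

7.91


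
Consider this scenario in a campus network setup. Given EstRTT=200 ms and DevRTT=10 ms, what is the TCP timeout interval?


Given: EstRTT = 200 ms, DevRTT = 10 ms
Timeout = EstRTT + 4 * DevRTT
4 * DevRTT = 4 * 10 = 40
Timeout = 200 + 40 = 240 ms

240


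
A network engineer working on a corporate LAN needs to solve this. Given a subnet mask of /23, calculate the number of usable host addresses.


Given: subnet mask /23
Host bits = 32 - 23 = 9
Total addresses = 2^9 = 512
Usable hosts = 512 - 2 (network + broadcast) = 510

510


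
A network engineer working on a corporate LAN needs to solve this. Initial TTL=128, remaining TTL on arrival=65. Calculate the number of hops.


Given: initial TTL = 128, received TTL = 65
Hops = initial TTL - received TTL
Hops = 128 - 65 = 63

63


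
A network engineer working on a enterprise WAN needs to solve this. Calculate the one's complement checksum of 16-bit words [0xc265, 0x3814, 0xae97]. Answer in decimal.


Given words: [0xc265, 0x3814, 0xae97]
Step 1: Sum all words
Raw sum = 49765 + 14356 + 44695 = 108816
Step 2: Fold carry: (43280 + 1) = 43281
One's complement = ~43281 & 0xFFFF = 22254

22254


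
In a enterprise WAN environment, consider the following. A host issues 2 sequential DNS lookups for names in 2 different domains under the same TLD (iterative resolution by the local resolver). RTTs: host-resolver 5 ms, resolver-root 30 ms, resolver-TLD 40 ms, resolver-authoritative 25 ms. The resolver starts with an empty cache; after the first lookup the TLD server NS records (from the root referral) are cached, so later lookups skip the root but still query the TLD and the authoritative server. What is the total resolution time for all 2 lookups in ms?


Lookup 1 (cold cache): local + root + TLD + auth = 5 + 30 + 40 + 25 = 100 ms
Lookups 2..2 (TLD NS cached -> skip root; new domain -> still ask TLD and auth): local + TLD + auth = 5 + 40 + 25 = 70 ms each
Remaining 1 lookups: 1 * 70 = 70 ms
Total = 100 + 70 = 170 ms

170


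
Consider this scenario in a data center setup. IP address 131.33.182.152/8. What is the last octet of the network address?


Given: IP = 131.33.182.152, prefix = /8
Subnet mask = 255.0.0.0
Last octet of IP: 152
Last octet of mask: 0
Network last octet = 152 AND 0 = 0

0


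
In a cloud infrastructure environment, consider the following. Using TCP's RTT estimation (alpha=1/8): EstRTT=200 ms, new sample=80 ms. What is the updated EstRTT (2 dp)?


Given: EstRTT = 200 ms, SampleRTT = 80 ms, alpha = 1/8
New EstRTT = (1 - alpha) * EstRTT + alpha * SampleRTT
(7/8) * 200 = 175
(1/8) * 80 = 10
New EstRTT = 175 + 10 = 185 ms -> 185.00 ms (2 dp)

185.00


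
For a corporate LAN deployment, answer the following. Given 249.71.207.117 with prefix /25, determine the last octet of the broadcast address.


Given: IP = 249.71.207.117, prefix = /25
Host bits = 32 - 25 = 7
Network last octet = 117 AND mask = 0
Host part size = 2^7 - 1 = 127
Broadcast last octet = 0 OR 127 = 127

127


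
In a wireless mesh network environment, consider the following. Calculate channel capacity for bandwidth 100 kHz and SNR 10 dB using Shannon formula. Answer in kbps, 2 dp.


Given: B = 100 kHz, SNR = 10 dB
SNR linear = 10^(10/10) = 10
1 + SNR = 11
log2(11) = 3.4594316186
C = 100 * 1000 * 3.4594316186 = 345943.1619 bps
C = 345.943162 kbps -> 345.94 kbps (2 dp)

345.94


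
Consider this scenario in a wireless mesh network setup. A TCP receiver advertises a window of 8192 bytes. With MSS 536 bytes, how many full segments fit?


Given: RWND = 8192 bytes, MSS = 536 bytes
Full segments = floor(RWND / MSS)
Full segments = floor(8192 / 536)
Full segments = floor(15.2836) = 15

15


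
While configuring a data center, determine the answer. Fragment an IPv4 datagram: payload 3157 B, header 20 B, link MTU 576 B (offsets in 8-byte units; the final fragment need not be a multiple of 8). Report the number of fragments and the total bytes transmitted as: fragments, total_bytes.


Max data per non-final fragment = floor((MTU - header)/8)*8 = floor((576 - 20)/8)*8 = floor(556/8)*8 = 552 B
Final fragment needs no 8-byte alignment: it can carry up to MTU - header = 556 B
Non-final fragments needed = ceil((payload - 556) / 552) = ceil(2601/552) = ceil(4.7120) = 5
Number of fragments = 5 + 1 = 6
Fragment sizes (data): 5 * 552 B + 397 B (last, 397 <= 556 OK)
Total bytes sent = payload + n_frags * header = 3157 + 6*20 = 3157 + 120 = 3277 B

6, 3277


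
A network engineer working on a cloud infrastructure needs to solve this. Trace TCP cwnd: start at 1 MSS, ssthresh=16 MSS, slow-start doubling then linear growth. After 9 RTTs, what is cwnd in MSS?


RTT 0: cwnd = 1 MSS (initial)
RTT 1: cwnd = 2 MSS (slow start, doubled)
RTT 2: cwnd = 4 MSS (slow start, doubled)
RTT 3: cwnd = 8 MSS (slow start, doubled)
RTT 4: cwnd = 16 MSS (slow start, doubled)
RTT 5: cwnd = 17 MSS (congestion avoidance, +1)
RTT 6: cwnd = 18 MSS (congestion avoidance, +1)
RTT 7: cwnd = 19 MSS (congestion avoidance, +1)
RTT 8: cwnd = 20 MSS (congestion avoidance, +1)
RTT 9: cwnd = 21 MSS (congestion avoidance, +1)

21


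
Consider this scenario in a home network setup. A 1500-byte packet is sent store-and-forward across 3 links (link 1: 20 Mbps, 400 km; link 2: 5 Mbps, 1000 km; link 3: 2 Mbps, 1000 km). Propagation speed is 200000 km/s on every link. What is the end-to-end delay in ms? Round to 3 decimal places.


Packet = 1500 bytes = 12000 bits. Store-and-forward: sum (t_trans + t_prop) per link.
Link 1: t_trans = 12000/(20*10^6) s = 0.6000 ms; t_prop = 400/200000 s = 2.0000 ms; subtotal = 2.6000 ms
Link 2: t_trans = 12000/(5*10^6) s = 2.4000 ms; t_prop = 1000/200000 s = 5.0000 ms; subtotal = 7.4000 ms
Link 3: t_trans = 12000/(2*10^6) s = 6.0000 ms; t_prop = 1000/200000 s = 5.0000 ms; subtotal = 11.0000 ms
End-to-end = 2.6000 + 7.4000 + 11.0000 = 21.0000 ms -> 21.000 ms (3 dp)

21.000


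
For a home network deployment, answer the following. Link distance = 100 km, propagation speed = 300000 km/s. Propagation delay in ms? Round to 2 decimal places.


Given: distance = 100 km, speed = 300000 km/s
Delay = distance / speed = 100 / 300000 seconds
Delay in ms = 100 * 1000 / 300000
Delay = 0.3333 ms
Rounded to 2 dp = 0.33 ms

0.33
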